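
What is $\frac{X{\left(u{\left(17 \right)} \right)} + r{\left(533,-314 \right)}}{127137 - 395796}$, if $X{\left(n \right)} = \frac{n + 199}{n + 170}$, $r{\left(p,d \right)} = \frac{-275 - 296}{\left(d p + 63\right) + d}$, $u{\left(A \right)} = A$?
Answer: $- \frac{36311185}{8420748560829} \approx -4.3121 \cdot 10^{-6}$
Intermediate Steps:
$r{\left(p,d \right)} = - \frac{571}{63 + d + d p}$ ($r{\left(p,d \right)} = - \frac{571}{\left(63 + d p\right) + d} = - \frac{571}{63 + d + d p}$)
$X{\left(n \right)} = \frac{199 + n}{170 + n}$
$\frac{X{\left(u{\left(17 \right)} \right)} + r{\left(533,-314 \right)}}{127137 - 395796} = \frac{\frac{199 + 17}{170 + 17} - \frac{571}{63 - 314 - 167362}}{127137 - 395796} = \frac{\frac{1}{187} \cdot 216 - \frac{571}{63 - 314 - 167362}}{-268659} = \left(\frac{1}{187} \cdot 216 - \frac{571}{-167613}\right) \left(- \frac{1}{268659}\right) = \left(\frac{216}{187} - - \frac{571}{167613}\right) \left(- \frac{1}{268659}\right) = \left(\frac{216}{187} + \frac{571}{167613}\right) \left(- \frac{1}{268659}\right) = \frac{36311185}{31343631} \left(- \frac{1}{268659}\right) = - \frac{36311185}{8420748560829}$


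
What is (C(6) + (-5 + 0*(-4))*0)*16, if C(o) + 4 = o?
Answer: 32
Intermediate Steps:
C(o) = -4 + o
(C(6) + (-5 + 0*(-4))*0)*16 = ((-4 + 6) + (-5 + 0*(-4))*0)*16 = (2 + (-5 + 0)*0)*16 = (2 - 5*0)*16 = (2 + 0)*16 = 2*16 = 32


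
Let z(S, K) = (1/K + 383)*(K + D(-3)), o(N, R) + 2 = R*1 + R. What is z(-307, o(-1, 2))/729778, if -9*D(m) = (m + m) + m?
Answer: 2301/1459556 ≈ 0.0015765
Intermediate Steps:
D(m) = -m/3 (D(m) = -((m + m) + m)/9 = -(2*m + m)/9 = -m/3)
o(N, R) = -2 + 2*R (o(N, R) = -2 + (R*1 + R) = -2 + (R + R) = -2 + 2*R)
z(S, K) = (1 + K)*(383 + 1/K) (z(S, K) = (1/K + 383)*(K - 1/3*(-3)) = (383 + 1/K)*(K + 1) = (383 + 1/K)*(1 + K) = (1 + K)*(383 + 1/K))
z(-307, o(-1, 2))/729778 = (384 + 1/(-2 + 2*2) + 383*(-2 + 2*2))/729778 = (384 + 1/(-2 + 4) + 383*(-2 + 4))*(1/729778) = (384 + 1/2 + 383*2)*(1/729778) = (384 + 1/2 + 766)*(1/729778) = (2301/2)*(1/729778) = 2301/1459556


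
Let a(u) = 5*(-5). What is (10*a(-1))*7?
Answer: -1750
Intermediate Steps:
a(u) = -25
(10*a(-1))*7 = (10*(-25))*7 = -250*7 = -1750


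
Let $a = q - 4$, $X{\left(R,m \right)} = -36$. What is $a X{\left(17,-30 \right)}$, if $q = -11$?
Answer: $540$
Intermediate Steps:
$a = -15$ ($a = -11 - 4 = -15$)
$a X{\left(17,-30 \right)} = \left(-15\right) \left(-36\right) = 540$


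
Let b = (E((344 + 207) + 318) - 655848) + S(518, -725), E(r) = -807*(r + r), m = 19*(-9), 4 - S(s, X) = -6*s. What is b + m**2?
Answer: -2026061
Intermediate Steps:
S(s, X) = 4 + 6*s (S(s, X) = 4 - (-6)*s = 4 + 6*s)
m = -171
E(r) = -1614*r
b = -2055302 (b = (-1614*((344 + 207) + 318) - 655848) + (4 + 6*518) = (-1614*(551 + 318) - 655848) + (4 + 3108) = (-1614*869 - 655848) + 3112 = (-1402566 - 655848) + 3112 = -2058414 + 3112 = -2055302)
b + m**2 = -2055302 + (-171)**2 = -2055302 + 29241 = -2026061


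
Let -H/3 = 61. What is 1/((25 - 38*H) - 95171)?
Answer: -1/88192 ≈ -1.1339e-5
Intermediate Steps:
H = -183 (H = -3*61 = -183)
1/((25 - 38*H) - 95171) = 1/((25 - 38*(-183)) - 95171) = 1/((25 + 6954) - 95171) = 1/(6979 - 95171) = 1/(-88192) = -1/88192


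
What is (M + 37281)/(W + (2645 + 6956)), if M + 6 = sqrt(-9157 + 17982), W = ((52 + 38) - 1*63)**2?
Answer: 7455/2066 + sqrt(353)/2066 ≈ 3.6175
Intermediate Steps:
W = 729 (W = (90 - 63)**2 = 27**2 = 729)
M = -6 + 5*sqrt(353) (M = -6 + sqrt(-9157 + 17982) = -6 + sqrt(8825) = -6 + 5*sqrt(353) ≈ 87.942)
(M + 37281)/(W + (2645 + 6956)) = ((-6 + 5*sqrt(353)) + 37281)/(729 + (2645 + 6956)) = (37275 + 5*sqrt(353))/(729 + 9601) = (37275 + 5*sqrt(353))/10330 = (37275 + 5*sqrt(353))*(1/10330) = 7455/2066 + sqrt(353)/2066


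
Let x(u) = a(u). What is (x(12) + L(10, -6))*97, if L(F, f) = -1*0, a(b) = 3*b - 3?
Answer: 3201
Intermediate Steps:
a(b) = -3 + 3*b
x(u) = -3 + 3*u
L(F, f) = 0
(x(12) + L(10, -6))*97 = ((-3 + 3*12) + 0)*97 = ((-3 + 36) + 0)*97 = (33 + 0)*97 = 33*97 = 3201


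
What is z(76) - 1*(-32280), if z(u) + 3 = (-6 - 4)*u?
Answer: 31517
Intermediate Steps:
z(u) = -3 - 10*u (z(u) = -3 + (-6 - 4)*u = -3 - 10*u)
z(76) - 1*(-32280) = (-3 - 10*76) - 1*(-32280) = (-3 - 760) + 32280 = -763 + 32280 = 31517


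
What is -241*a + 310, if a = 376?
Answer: -90306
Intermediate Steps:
-241*a + 310 = -241*376 + 310 = -90616 + 310 = -90306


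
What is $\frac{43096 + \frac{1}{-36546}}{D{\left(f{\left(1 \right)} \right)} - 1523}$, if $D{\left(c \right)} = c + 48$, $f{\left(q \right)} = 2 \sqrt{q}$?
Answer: $- \frac{1574986415}{53832258} \approx -29.257$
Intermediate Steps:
$D{\left(c \right)} = 48 + c$
$\frac{43096 + \frac{1}{-36546}}{D{\left(f{\left(1 \right)} \right)} - 1523} = \frac{43096 + \frac{1}{-36546}}{\left(48 + 2 \sqrt{1}\right) - 1523} = \frac{43096 - \frac{1}{36546}}{\left(48 + 2 \cdot 1\right) - 1523} = \frac{1574986415}{36546 \left(\left(48 + 2\right) - 1523\right)} = \frac{1574986415}{36546 \left(50 - 1523\right)} = \frac{1574986415}{36546 \left(-1473\right)} = \frac{1574986415}{36546} \left(- \frac{1}{1473}\right) = - \frac{1574986415}{53832258}$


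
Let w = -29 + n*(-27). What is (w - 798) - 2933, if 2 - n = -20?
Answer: -4354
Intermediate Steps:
n = 22 (n = 2 - 1*(-20) = 2 + 20 = 22)
w = -623 (w = -29 + 22*(-27) = -29 - 594 = -623)
(w - 798) - 2933 = (-623 - 798) - 2933 = -1421 - 2933 = -4354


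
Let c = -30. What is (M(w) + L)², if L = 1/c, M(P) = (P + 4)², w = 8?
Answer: 18653761/900 ≈ 20726.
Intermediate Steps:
M(P) = (4 + P)²
L = -1/30 (L = 1/(-30) = -1/30 ≈ -0.033333)
(M(w) + L)² = ((4 + 8)² - 1/30)² = (12² - 1/30)² = (144 - 1/30)² = (4319/30)² = 18653761/900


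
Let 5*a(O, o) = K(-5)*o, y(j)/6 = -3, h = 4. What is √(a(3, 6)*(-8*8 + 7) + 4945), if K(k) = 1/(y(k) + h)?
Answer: 29*√7210/35 ≈ 70.355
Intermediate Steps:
y(j) = -18 (y(j) = 6*(-3) = -18)
K(k) = -1/14 (K(k) = 1/(-18 + 4) = 1/(-14) = -1/14)
a(O, o) = -o/70 (a(O, o) = (-o/14)/5 = -o/70)
√(a(3, 6)*(-8*8 + 7) + 4945) = √((-1/70*6)*(-8*8 + 7) + 4945) = √(-3*(-64 + 7)/35 + 4945) = √(-3/35*(-57) + 4945) = √(171/35 + 4945) = √(173246/35) = 29*√7210/35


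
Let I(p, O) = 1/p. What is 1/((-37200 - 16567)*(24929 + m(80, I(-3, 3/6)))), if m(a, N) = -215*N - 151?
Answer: -3/4008276083 ≈ -7.4845e-10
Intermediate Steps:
m(a, N) = -151 - 215*N
1/((-37200 - 16567)*(24929 + m(80, I(-3, 3/6)))) = 1/((-37200 - 16567)*(24929 + (-151 - 215/(-3)))) = 1/(-53767*(24929 + (-151 - 215*(-⅓)))) = 1/(-53767*(24929 + (-151 + 215/3))) = 1/(-53767*(24929 - 238/3)) = 1/(-53767*74549/3) = 1/(-4008276083/3) = -3/4008276083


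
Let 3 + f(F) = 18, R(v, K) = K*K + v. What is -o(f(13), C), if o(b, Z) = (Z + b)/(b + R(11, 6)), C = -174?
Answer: 159/62 ≈ 2.5645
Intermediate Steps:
R(v, K) = v + K² (R(v, K) = K² + v = v + K²)
f(F) = 15 (f(F) = -3 + 18 = 15)
o(b, Z) = (Z + b)/(47 + b) (o(b, Z) = (Z + b)/(b + (11 + 6²)) = (Z + b)/(b + (11 + 36)) = (Z + b)/(b + 47) = (Z + b)/(47 + b))
-o(f(13), C) = -(-174 + 15)/(47 + 15) = -(-159)/62 = -1*(-159/62) = 159/62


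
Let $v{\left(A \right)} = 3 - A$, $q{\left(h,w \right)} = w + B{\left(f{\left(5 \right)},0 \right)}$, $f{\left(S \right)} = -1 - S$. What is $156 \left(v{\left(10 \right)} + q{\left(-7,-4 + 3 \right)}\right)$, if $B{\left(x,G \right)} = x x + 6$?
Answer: $5304$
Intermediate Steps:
$B{\left(x,G \right)} = 6 + x^{2}$ ($B{\left(x,G \right)} = x^{2} + 6 = 6 + x^{2}$)
$q{\left(h,w \right)} = 42 + w$ ($q{\left(h,w \right)} = w + \left(6 + \left(-1 - 5\right)^{2}\right) = w + \left(6 + \left(-6\right)^{2}\right) = w + \left(6 + 36\right) = w + 42 = 42 + w$)
$156 \left(v{\left(10 \right)} + q{\left(-7,-4 + 3 \right)}\right) = 156 \left(\left(3 - 10\right) + \left(42 + \left(-4 + 3\right)\right)\right) = 156 \left(\left(3 - 10\right) + \left(42 - 1\right)\right) = 156 \left(-7 + 41\right) = 156 \cdot 34 = 5304$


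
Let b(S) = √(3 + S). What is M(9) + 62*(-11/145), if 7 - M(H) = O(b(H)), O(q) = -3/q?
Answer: 333/145 + √3/2 ≈ 3.1626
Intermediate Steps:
M(H) = 7 + 3/√(3 + H) (M(H) = 7 - (-3)/(√(3 + H)) = 7 - (-3)/√(3 + H) = 7 + 3/√(3 + H))
M(9) + 62*(-11/145) = (7 + 3/√(3 + 9)) + 62*(-11/145) = (7 + 3/√12) + 62*(-11*1/145) = (7 + 3*(√3/6)) + 62*(-11/145) = (7 + √3/2) - 682/145 = 333/145 + √3/2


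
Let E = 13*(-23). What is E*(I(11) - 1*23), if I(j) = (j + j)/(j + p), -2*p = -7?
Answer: 186277/29 ≈ 6423.3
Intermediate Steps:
p = 7/2 (p = -1/2*(-7) = 7/2 ≈ 3.5000)
E = -299
I(j) = 2*j/(7/2 + j) (I(j) = (j + j)/(j + 7/2) = (2*j)/(7/2 + j) = 2*j/(7/2 + j))
E*(I(11) - 1*23) = -299*(4*11/(7 + 2*11) - 1*23) = -299*(4*11/(7 + 22) - 23) = -299*(4*11/29 - 23) = -299*(4*11*(1/29) - 23) = -299*(44/29 - 23) = -299*(-623/29) = 186277/29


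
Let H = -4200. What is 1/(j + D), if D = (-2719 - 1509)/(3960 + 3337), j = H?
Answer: -7297/30651628 ≈ -0.00023806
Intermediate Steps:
j = -4200
D = -4228/7297 ≈ -0.57942
1/(j + D) = 1/(-4200 - 4228/7297) = 1/(-30651628/7297) = -7297/30651628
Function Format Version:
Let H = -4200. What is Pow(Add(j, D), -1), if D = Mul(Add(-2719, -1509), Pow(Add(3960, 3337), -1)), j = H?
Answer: Rational(-7297, 30651628) ≈ -0.00023806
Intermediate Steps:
j = -4200
D = Rational(-4228, 7297) (D = Mul(-4228, Pow(7297, -1)) = Mul(-4228, Rational(1, 7297)) = Rational(-4228, 7297) ≈ -0.57942)
Pow(Add(j, D), -1) = Pow(Add(-4200, Rational(-4228, 7297)), -1) = Pow(Rational(-30651628, 7297), -1) = Rational(-7297, 30651628)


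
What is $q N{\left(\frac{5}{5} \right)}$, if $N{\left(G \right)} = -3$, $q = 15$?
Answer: $-45$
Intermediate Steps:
$q N{\left(\frac{5}{5} \right)} = 15 \left(-3\right) = -45$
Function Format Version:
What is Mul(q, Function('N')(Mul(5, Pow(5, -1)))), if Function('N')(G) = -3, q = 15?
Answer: -45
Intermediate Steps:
Mul(q, Function('N')(Mul(5, Pow(5, -1)))) = Mul(15, -3) = -45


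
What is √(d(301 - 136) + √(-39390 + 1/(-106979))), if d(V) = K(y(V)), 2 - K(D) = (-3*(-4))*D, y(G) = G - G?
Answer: √(22889012882 + 106979*I*√450799108817969)/106979 ≈ 10.012 + 9.9116*I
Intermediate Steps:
y(G) = 0
K(D) = 2 - 12*D (K(D) = 2 - (-3*(-4))*D = 2 - 12*D)
d(V) = 2 (d(V) = 2 - 12*0 = 2 + 0 = 2)
√(d(301 - 136) + √(-39390 + 1/(-106979))) = √(2 + √(-39390 + 1/(-106979))) = √(2 + √(-39390 - 1/106979)) = √(2 + √(-4213902811/106979)) = √(2 + I*√450799108817969/106979)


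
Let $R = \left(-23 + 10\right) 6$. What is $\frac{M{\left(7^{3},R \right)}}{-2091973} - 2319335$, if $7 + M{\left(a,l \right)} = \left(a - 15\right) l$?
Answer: $- \frac{4851986172364}{2091973} \approx -2.3193 \cdot 10^{6}$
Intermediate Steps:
$R = -78$ ($R = \left(-13\right) 6 = -78$)
$M{\left(a,l \right)} = -7 + l \left(-15 + a\right)$ ($M{\left(a,l \right)} = -7 + \left(a - 15\right) l = -7 + \left(-15 + a\right) l = -7 + l \left(-15 + a\right)$)
$\frac{M{\left(7^{3},R \right)}}{-2091973} - 2319335 = \frac{-7 - -1170 + 7^{3} \left(-78\right)}{-2091973} - 2319335 = \left(-7 + 1170 + 343 \left(-78\right)\right) \left(- \frac{1}{2091973}\right) - 2319335 = \left(-7 + 1170 - 26754\right) \left(- \frac{1}{2091973}\right) - 2319335 = \left(-25591\right) \left(- \frac{1}{2091973}\right) - 2319335 = \frac{25591}{2091973} - 2319335 = - \frac{4851986172364}{2091973}$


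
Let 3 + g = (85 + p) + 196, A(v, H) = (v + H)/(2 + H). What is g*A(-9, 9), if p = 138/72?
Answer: 0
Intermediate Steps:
A(v, H) = (H + v)/(2 + H)
p = 23/12 (p = 138*(1/72) = 23/12 ≈ 1.9167)
g = 3359/12 (g = -3 + ((85 + 23/12) + 196) = -3 + (1043/12 + 196) = -3 + 3395/12 = 3359/12 ≈ 279.92)
g*A(-9, 9) = 3359*((9 - 9)/(2 + 9))/12 = 3359*(0/11)/12 = 3359*((1/11)*0)/12 = (3359/12)*0 = 0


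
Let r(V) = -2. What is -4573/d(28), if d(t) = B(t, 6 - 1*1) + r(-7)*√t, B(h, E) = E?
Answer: 22865/87 + 18292*√7/87 ≈ 819.09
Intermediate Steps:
d(t) = 5 - 2*√t (d(t) = (6 - 1*1) - 2*√t = (6 - 1) - 2*√t = 5 - 2*√t)
-4573/d(28) = -4573/(5 - 4*√7)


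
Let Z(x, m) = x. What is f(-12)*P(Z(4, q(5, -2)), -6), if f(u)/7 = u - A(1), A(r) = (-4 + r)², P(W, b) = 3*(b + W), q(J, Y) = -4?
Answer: 882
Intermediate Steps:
P(W, b) = 3*W + 3*b (P(W, b) = 3*(W + b) = 3*W + 3*b)
f(u) = -63 + 7*u (f(u) = 7*(u - (-4 + 1)²) = 7*(u - 1*(-3)²) = 7*(u - 1*9) = 7*(u - 9) = 7*(-9 + u) = -63 + 7*u)
f(-12)*P(Z(4, q(5, -2)), -6) = (-63 + 7*(-12))*(3*4 + 3*(-6)) = (-63 - 84)*(12 - 18) = -147*(-6) = 882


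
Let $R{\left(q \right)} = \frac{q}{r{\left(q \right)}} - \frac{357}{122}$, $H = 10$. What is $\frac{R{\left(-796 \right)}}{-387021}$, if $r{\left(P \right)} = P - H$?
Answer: $\frac{95315}{19028274486} \approx 5.0091 \cdot 10^{-6}$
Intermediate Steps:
$r{\left(P \right)} = -10 + P$ ($r{\left(P \right)} = P - 10 = -10 + P$)
$R{\left(q \right)} = - \frac{357}{122} + \frac{q}{-10 + q}$ ($R{\left(q \right)} = \frac{q}{-10 + q} - \frac{357}{122} = - \frac{357}{122} + \frac{q}{-10 + q}$)
$\frac{R{\left(-796 \right)}}{-387021} = \frac{\frac{5}{122} \frac{1}{-10 - 796} \left(714 - -37412\right)}{-387021} = \frac{5 \left(714 + 37412\right)}{122 \left(-806\right)} \left(- \frac{1}{387021}\right) = \frac{5}{122} \left(- \frac{1}{806}\right) 38126 \left(- \frac{1}{387021}\right) = \left(- \frac{95315}{49166}\right) \left(- \frac{1}{387021}\right) = \frac{95315}{19028274486}$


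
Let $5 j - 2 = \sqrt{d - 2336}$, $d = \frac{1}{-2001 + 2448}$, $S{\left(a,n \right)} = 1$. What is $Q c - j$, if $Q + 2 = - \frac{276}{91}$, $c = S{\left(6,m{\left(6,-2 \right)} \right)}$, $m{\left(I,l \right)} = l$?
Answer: $- \frac{2472}{455} - \frac{i \sqrt{466753377}}{2235} \approx -5.433 - 9.6664 i$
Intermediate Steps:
$c = 1$
$Q = - \frac{458}{91}$ ($Q = -2 - \frac{276}{91} = - \frac{458}{91} \approx -5.033$)
$d = \frac{1}{447} \approx 0.0022371$
$j = \frac{2}{5} + \frac{i \sqrt{466753377}}{2235}$ ($j = \frac{2}{5} + \frac{\sqrt{\frac{1}{447} - 2336}}{5} = \frac{2}{5} + \frac{\sqrt{- \frac{1044191}{447}}}{5} = \frac{2}{5} + \frac{\frac{1}{447} i \sqrt{466753377}}{5} = \frac{2}{5} + \frac{i \sqrt{466753377}}{2235} \approx 0.4 + 9.6664 i$)
$Q c - j = \left(- \frac{458}{91}\right) 1 - \left(\frac{2}{5} + \frac{i \sqrt{466753377}}{2235}\right) = - \frac{458}{91} - \left(\frac{2}{5} + \frac{i \sqrt{466753377}}{2235}\right) = - \frac{2472}{455} - \frac{i \sqrt{466753377}}{2235}$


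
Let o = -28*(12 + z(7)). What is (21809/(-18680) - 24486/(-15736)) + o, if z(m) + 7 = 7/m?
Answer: -879805939/5249080 ≈ -167.61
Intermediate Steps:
z(m) = -7 + 7/m
o = -168 (o = -28*(12 + (-7 + 7/7)) = -28*(12 + (-7 + 7*(⅐))) = -28*(12 + (-7 + 1)) = -28*(12 - 6) = -28*6 = -168)
(21809/(-18680) - 24486/(-15736)) + o = (21809/(-18680) - 24486/(-15736)) - 168 = (21809*(-1/18680) - 24486*(-1/15736)) - 168 = (-21809/18680 + 1749/1124) - 168 = 2039501/5249080 - 168 = -879805939/5249080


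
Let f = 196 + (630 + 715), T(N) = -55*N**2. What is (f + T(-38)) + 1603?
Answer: -76276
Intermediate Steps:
f = 1541 (f = 196 + 1345 = 1541)
(f + T(-38)) + 1603 = (1541 - 55*(-38)**2) + 1603 = (1541 - 55*1444) + 1603 = (1541 - 79420) + 1603 = -77879 + 1603 = -76276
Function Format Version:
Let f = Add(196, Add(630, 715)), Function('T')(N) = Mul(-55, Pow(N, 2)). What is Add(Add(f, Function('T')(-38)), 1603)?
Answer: -76276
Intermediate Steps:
f = 1541 (f = Add(196, 1345) = 1541)
Add(Add(f, Function('T')(-38)), 1603) = Add(Add(1541, Mul(-55, Pow(-38, 2))), 1603) = Add(Add(1541, Mul(-55, 1444)), 1603) = Add(Add(1541, -79420), 1603) = Add(-77879, 1603) = -76276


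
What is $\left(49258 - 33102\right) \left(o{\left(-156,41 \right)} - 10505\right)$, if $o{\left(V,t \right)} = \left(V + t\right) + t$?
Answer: $-170914324$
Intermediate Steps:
$o{\left(V,t \right)} = V + 2 t$
$\left(49258 - 33102\right) \left(o{\left(-156,41 \right)} - 10505\right) = \left(49258 - 33102\right) \left(\left(-156 + 2 \cdot 41\right) - 10505\right) = 16156 \left(\left(-156 + 82\right) - 10505\right) = 16156 \left(-74 - 10505\right) = 16156 \left(-10579\right) = -170914324$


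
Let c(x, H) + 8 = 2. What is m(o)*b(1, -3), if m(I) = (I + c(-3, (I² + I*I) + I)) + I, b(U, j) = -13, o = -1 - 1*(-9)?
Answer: -130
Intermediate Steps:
o = 8 (o = -1 + 9 = 8)
c(x, H) = -6 (c(x, H) = -8 + 2 = -6)
m(I) = -6 + 2*I (m(I) = (I - 6) + I = (-6 + I) + I = -6 + 2*I)
m(o)*b(1, -3) = (-6 + 2*8)*(-13) = (-6 + 16)*(-13) = 10*(-13) = -130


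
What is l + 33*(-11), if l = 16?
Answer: -347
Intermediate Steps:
l + 33*(-11) = 16 + 33*(-11) = 16 - 363 = -347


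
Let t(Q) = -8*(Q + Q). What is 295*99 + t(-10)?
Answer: 29365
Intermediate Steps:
t(Q) = -16*Q
295*99 + t(-10) = 295*99 - 16*(-10) = 29205 + 160 = 29365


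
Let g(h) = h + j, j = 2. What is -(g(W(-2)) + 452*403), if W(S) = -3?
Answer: -182155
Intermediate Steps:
g(h) = 2 + h (g(h) = h + 2 = 2 + h)
-(g(W(-2)) + 452*403) = -((2 - 3) + 452*403) = -(-1 + 182156) = -1*182155 = -182155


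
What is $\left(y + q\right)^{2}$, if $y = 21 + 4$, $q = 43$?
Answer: $4624$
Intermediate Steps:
$y = 25$
$\left(y + q\right)^{2} = \left(25 + 43\right)^{2} = 68^{2} = 4624$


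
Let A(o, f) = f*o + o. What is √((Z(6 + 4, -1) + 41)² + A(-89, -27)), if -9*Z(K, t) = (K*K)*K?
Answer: √585595/9 ≈ 85.027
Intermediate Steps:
A(o, f) = o + f*o
Z(K, t) = -K³/9 (Z(K, t) = -K*K*K/9 = -K²*K/9 = -K³/9)
√((Z(6 + 4, -1) + 41)² + A(-89, -27)) = √((-(6 + 4)³/9 + 41)² - 89*(1 - 27)) = √((-⅑*10³ + 41)² - 89*(-26)) = √((-⅑*1000 + 41)² + 2314) = √((-1000/9 + 41)² + 2314) = √((-631/9)² + 2314) = √(398161/81 + 2314) = √(585595/81) = √585595/9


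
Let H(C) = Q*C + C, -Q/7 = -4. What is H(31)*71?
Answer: 63829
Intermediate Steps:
Q = 28 (Q = -7*(-4) = 28)
H(C) = 29*C (H(C) = 28*C + C = 29*C)
H(31)*71 = (29*31)*71 = 899*71 = 63829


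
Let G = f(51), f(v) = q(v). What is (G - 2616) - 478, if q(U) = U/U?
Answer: -3093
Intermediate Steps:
q(U) = 1
f(v) = 1
G = 1
(G - 2616) - 478 = (1 - 2616) - 478 = -2615 - 478 = -3093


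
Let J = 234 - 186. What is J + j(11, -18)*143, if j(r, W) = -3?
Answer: -381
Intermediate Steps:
J = 48
J + j(11, -18)*143 = 48 - 3*143 = 48 - 429 = -381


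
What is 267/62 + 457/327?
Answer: 115643/20274 ≈ 5.7040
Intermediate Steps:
267/62 + 457/327 = 115643/20274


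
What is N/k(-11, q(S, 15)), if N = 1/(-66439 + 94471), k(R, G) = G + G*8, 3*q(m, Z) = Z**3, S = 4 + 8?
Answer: 1/283824000 ≈ 3.5233e-9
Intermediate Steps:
S = 12
q(m, Z) = Z**3/3
k(R, G) = 9*G (k(R, G) = G + 8*G = 9*G)
N = 1/28032 ≈ 3.5673e-5
N/k(-11, q(S, 15)) = 1/(28032*((9*((1/3)*15**3)))) = 1/(28032*((9*((1/3)*3375)))) = 1/(28032*((9*1125))) = (1/28032)/10125 = (1/28032)*(1/10125) = 1/283824000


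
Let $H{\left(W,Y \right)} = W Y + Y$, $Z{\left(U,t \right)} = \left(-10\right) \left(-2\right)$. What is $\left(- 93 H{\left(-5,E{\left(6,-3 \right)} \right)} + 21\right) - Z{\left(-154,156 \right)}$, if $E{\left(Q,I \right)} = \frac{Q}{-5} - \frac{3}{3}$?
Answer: $- \frac{4087}{5} \approx -817.4$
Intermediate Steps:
$E{\left(Q,I \right)} = -1 - \frac{Q}{5}$ ($E{\left(Q,I \right)} = Q \left(- \frac{1}{5}\right) - 1 = - \frac{Q}{5} - 1 = -1 - \frac{Q}{5}$)
$Z{\left(U,t \right)} = 20$
$H{\left(W,Y \right)} = Y + W Y$
$\left(- 93 H{\left(-5,E{\left(6,-3 \right)} \right)} + 21\right) - Z{\left(-154,156 \right)} = \left(- 93 \left(-1 - \frac{6}{5}\right) \left(1 - 5\right) + 21\right) - 20 = \left(- 93 \left(-1 - \frac{6}{5}\right) \left(-4\right) + 21\right) - 20 = \left(- 93 \left(\left(- \frac{11}{5}\right) \left(-4\right)\right) + 21\right) - 20 = \left(\left(-93\right) \frac{44}{5} + 21\right) - 20 = \left(- \frac{4092}{5} + 21\right) - 20 = - \frac{3987}{5} - 20 = - \frac{4087}{5}$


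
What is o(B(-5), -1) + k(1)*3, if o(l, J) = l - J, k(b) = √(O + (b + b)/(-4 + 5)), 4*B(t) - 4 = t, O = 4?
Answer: ¾ + 3*√6 ≈ 8.0985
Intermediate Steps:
B(t) = 1 + t/4
k(b) = √(4 + 2*b) (k(b) = √(4 + (b + b)/(-4 + 5)) = √(4 + (2*b)/1) = √(4 + (2*b)*1) = √(4 + 2*b))
o(B(-5), -1) + k(1)*3 = ((1 + (¼)*(-5)) - 1*(-1)) + √(4 + 2*1)*3 = ((1 - 5/4) + 1) + √(4 + 2)*3 = (-¼ + 1) + √6*3 = ¾ + 3*√6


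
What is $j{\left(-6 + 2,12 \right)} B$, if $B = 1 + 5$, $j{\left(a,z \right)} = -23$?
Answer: $-138$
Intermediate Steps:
$B = 6$
$j{\left(-6 + 2,12 \right)} B = \left(-23\right) 6 = -138$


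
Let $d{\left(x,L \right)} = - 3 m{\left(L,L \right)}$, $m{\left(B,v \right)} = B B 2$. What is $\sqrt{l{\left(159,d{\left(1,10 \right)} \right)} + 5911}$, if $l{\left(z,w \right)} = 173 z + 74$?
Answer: $2 \sqrt{8373} \approx 183.01$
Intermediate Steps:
$m{\left(B,v \right)} = 2 B^{2}$ ($m{\left(B,v \right)} = B^{2} \cdot 2 = 2 B^{2}$)
$d{\left(x,L \right)} = - 6 L^{2}$ ($d{\left(x,L \right)} = - 3 \cdot 2 L^{2} = - 6 L^{2}$)
$l{\left(z,w \right)} = 74 + 173 z$
$\sqrt{l{\left(159,d{\left(1,10 \right)} \right)} + 5911} = \sqrt{\left(74 + 173 \cdot 159\right) + 5911} = \sqrt{\left(74 + 27507\right) + 5911} = \sqrt{27581 + 5911} = \sqrt{33492} = 2 \sqrt{8373}$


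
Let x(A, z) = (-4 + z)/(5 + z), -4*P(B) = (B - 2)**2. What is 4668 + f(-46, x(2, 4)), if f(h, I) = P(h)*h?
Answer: 31164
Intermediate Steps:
P(B) = -(-2 + B)**2/4 (P(B) = -(B - 2)**2/4 = -(-2 + B)**2/4)
x(A, z) = (-4 + z)/(5 + z)
f(h, I) = -h*(-2 + h)**2/4 (f(h, I) = (-(-2 + h)**2/4)*h = -h*(-2 + h)**2/4)
4668 + f(-46, x(2, 4)) = 4668 - 1/4*(-46)*(-2 - 46)**2 = 4668 - 1/4*(-46)*(-48)**2 = 4668 - 1/4*(-46)*2304 = 4668 + 26496 = 31164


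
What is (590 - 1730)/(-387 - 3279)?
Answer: 190/611 ≈ 0.31097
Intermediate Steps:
(590 - 1730)/(-387 - 3279) = -1140/(-3666) = -1140*(-1/3666) = 190/611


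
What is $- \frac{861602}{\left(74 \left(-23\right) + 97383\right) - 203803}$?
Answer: $\frac{61543}{7723} \approx 7.9688$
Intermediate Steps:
$- \frac{861602}{\left(74 \left(-23\right) + 97383\right) - 203803} = - \frac{861602}{\left(-1702 + 97383\right) - 203803} = - \frac{861602}{95681 - 203803} = - \frac{861602}{-108122} = \left(-861602\right) \left(- \frac{1}{108122}\right) = \frac{61543}{7723}$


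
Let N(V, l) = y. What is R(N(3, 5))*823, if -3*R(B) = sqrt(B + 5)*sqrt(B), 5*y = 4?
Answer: -1646*sqrt(29)/15 ≈ -590.93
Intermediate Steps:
y = 4/5 (y = (1/5)*4 = 4/5 ≈ 0.80000)
N(V, l) = 4/5
R(B) = -sqrt(B)*sqrt(5 + B)/3 (R(B) = -sqrt(B + 5)*sqrt(B)/3 = -sqrt(5 + B)*sqrt(B)/3 = -sqrt(B)*sqrt(5 + B)/3)
R(N(3, 5))*823 = -sqrt(4/5)*sqrt(5 + 4/5)/3*823 = -2*sqrt(5)/5*sqrt(29/5)/3*823 = -2*sqrt(5)/5*sqrt(145)/5/3*823 = -2*sqrt(29)/15*823 = -1646*sqrt(29)/15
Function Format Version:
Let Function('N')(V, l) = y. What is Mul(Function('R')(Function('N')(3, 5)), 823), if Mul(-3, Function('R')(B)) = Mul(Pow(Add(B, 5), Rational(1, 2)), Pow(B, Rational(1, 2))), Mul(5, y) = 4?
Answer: Mul(Rational(-1646, 15), Pow(29, Rational(1, 2))) ≈ -590.93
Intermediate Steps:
y = Rational(4, 5) (y = Mul(Rational(1, 5), 4) = Rational(4, 5) ≈ 0.80000)
Function('N')(V, l) = Rational(4, 5)
Function('R')(B) = Mul(Rational(-1, 3), Pow(B, Rational(1, 2)), Pow(Add(5, B), Rational(1, 2))) (Function('R')(B) = Mul(Rational(-1, 3), Mul(Pow(Add(B, 5), Rational(1, 2)), Pow(B, Rational(1, 2)))) = Mul(Rational(-1, 3), Mul(Pow(Add(5, B), Rational(1, 2)), Pow(B, Rational(1, 2)))) = Mul(Rational(-1, 3), Mul(Pow(B, Rational(1, 2)), Pow(Add(5, B), Rational(1, 2)))) = Mul(Rational(-1, 3), Pow(B, Rational(1, 2)), Pow(Add(5, B), Rational(1, 2))))
Mul(Function('R')(Function('N')(3, 5)), 823) = Mul(Mul(Rational(-1, 3), Pow(Rational(4, 5), Rational(1, 2)), Pow(Add(5, Rational(4, 5)), Rational(1, 2))), 823) = Mul(Mul(Rational(-1, 3), Mul(Rational(2, 5), Pow(5, Rational(1, 2))), Pow(Rational(29, 5), Rational(1, 2))), 823) = Mul(Mul(Rational(-1, 3), Mul(Rational(2, 5), Pow(5, Rational(1, 2))), Mul(Rational(1, 5), Pow(145, Rational(1, 2)))), 823) = Mul(Mul(Rational(-2, 15), Pow(29, Rational(1, 2))), 823) = Mul(Rational(-1646, 15), Pow(29, Rational(1, 2)))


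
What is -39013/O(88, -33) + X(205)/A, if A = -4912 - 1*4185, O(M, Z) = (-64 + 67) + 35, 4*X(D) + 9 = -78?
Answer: -709800869/691372 ≈ -1026.7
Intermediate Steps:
X(D) = -87/4 (X(D) = -9/4 + (¼)*(-78) = -9/4 - 39/2 = -87/4)
O(M, Z) = 38 (O(M, Z) = 3 + 35 = 38)
A = -9097 (A = -4912 - 4185 = -9097)
-39013/O(88, -33) + X(205)/A = -39013/38 - 87/4/(-9097) = -39013*1/38 - 87/4*(-1/9097) = -39013/38 + 87/36388 = -709800869/691372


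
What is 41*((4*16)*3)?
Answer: 7872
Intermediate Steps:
41*((4*16)*3) = 41*(64*3) = 41*192 = 7872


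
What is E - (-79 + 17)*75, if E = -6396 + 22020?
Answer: 20274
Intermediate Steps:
E = 15624
E - (-79 + 17)*75 = 15624 - (-79 + 17)*75 = 15624 - (-62)*75 = 15624 - 1*(-4650) = 15624 + 4650 = 20274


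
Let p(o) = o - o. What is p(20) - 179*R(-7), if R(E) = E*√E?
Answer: 1253*I*√7 ≈ 3315.1*I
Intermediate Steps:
R(E) = E^(3/2)
p(o) = 0
p(20) - 179*R(-7) = 0 - (-1253)*I*√7 = 0 + 1253*I*√7 = 1253*I*√7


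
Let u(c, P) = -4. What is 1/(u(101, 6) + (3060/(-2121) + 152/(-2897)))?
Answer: -2048179/11255120 ≈ -0.18198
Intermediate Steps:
1/(u(101, 6) + (3060/(-2121) + 152/(-2897))) = 1/(-4 + (3060/(-2121) + 152/(-2897))) = 1/(-4 + (3060*(-1/2121) + 152*(-1/2897))) = 1/(-4 + (-1020/707 - 152/2897)) = 1/(-4 - 3062404/2048179) = 1/(-11255120/2048179) = -2048179/11255120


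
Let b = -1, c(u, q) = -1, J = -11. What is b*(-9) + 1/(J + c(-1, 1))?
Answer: 107/12 ≈ 8.9167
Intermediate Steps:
b*(-9) + 1/(J + c(-1, 1)) = -1*(-9) + 1/(-11 - 1) = 9 + 1/(-12) = 9 - 1/12 = 107/12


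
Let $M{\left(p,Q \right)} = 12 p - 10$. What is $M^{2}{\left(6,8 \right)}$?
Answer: $3844$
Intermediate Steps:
$M{\left(p,Q \right)} = -10 + 12 p$
$M^{2}{\left(6,8 \right)} = \left(-10 + 12 \cdot 6\right)^{2} = \left(-10 + 72\right)^{2} = 62^{2} = 3844$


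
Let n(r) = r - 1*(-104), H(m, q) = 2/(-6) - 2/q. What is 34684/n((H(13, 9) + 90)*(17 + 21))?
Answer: 156078/15763 ≈ 9.9015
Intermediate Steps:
H(m, q) = -1/3 - 2/q (H(m, q) = 2*(-1/6) - 2/q = -1/3 - 2/q)
n(r) = 104 + r (n(r) = r + 104 = 104 + r)
34684/n((H(13, 9) + 90)*(17 + 21)) = 34684/(104 + ((1/3)*(-6 - 1*9)/9 + 90)*(17 + 21)) = 34684/(104 + ((1/3)*(1/9)*(-6 - 9) + 90)*38) = 34684/(104 + ((1/3)*(1/9)*(-15) + 90)*38) = 34684/(104 + (-5/9 + 90)*38) = 34684/(104 + (805/9)*38) = 34684/(104 + 30590/9) = 34684/(31526/9) = 34684*(9/31526) = 156078/15763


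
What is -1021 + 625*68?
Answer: 41479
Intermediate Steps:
-1021 + 625*68 = -1021 + 42500 = 41479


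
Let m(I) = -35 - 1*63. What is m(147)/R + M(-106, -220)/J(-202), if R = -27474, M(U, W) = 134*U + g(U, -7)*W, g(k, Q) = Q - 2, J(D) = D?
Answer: 83965493/1387437 ≈ 60.518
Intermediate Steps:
g(k, Q) = -2 + Q
M(U, W) = -9*W + 134*U (M(U, W) = 134*U + (-2 - 7)*W = 134*U - 9*W = -9*W + 134*U)
m(I) = -98 (m(I) = -35 - 63 = -98)
m(147)/R + M(-106, -220)/J(-202) = -98/(-27474) + (-9*(-220) + 134*(-106))/(-202) = -98*(-1/27474) + (1980 - 14204)*(-1/202) = 49/13737 - 12224*(-1/202) = 49/13737 + 6112/101 = 83965493/1387437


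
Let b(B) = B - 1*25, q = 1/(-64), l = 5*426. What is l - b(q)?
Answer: 137921/64 ≈ 2155.0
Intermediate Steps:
l = 2130
q = -1/64 ≈ -0.015625
b(B) = -25 + B (b(B) = B - 25 = -25 + B)
l - b(q) = 2130 - (-25 - 1/64) = 2130 - 1*(-1601/64) = 2130 + 1601/64 = 137921/64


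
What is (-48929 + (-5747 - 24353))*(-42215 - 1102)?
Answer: 3423299193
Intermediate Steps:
(-48929 + (-5747 - 24353))*(-42215 - 1102) = (-48929 - 30100)*(-43317) = -79029*(-43317) = 3423299193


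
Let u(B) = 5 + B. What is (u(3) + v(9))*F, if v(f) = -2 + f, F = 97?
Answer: 1455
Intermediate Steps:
(u(3) + v(9))*F = ((5 + 3) + (-2 + 9))*97 = (8 + 7)*97 = 15*97 = 1455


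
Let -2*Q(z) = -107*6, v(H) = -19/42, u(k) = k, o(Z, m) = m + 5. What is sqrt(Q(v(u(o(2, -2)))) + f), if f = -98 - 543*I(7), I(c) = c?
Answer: I*sqrt(3578) ≈ 59.816*I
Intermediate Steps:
o(Z, m) = 5 + m
f = -3899 (f = -98 - 543*7 = -98 - 3801 = -3899)
v(H) = -19/42 (v(H) = -19*1/42 = -19/42)
Q(z) = 321 (Q(z) = -(-107)*6/2 = -1/2*(-642) = 321)
sqrt(Q(v(u(o(2, -2)))) + f) = sqrt(321 - 3899) = sqrt(-3578) = I*sqrt(3578)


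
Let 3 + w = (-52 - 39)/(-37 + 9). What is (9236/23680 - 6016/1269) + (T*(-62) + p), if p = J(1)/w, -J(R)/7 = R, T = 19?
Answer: -193462457/159840 ≈ -1210.4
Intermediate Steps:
w = ¼ (w = -3 + (-52 - 39)/(-37 + 9) = -3 - 91/(-28) = -3 - 91*(-1/28) = -3 + 13/4 = ¼ ≈ 0.25000)
J(R) = -7*R
p = -28 (p = (-7*1)/(¼) = -7*4 = -28)
(9236/23680 - 6016/1269) + (T*(-62) + p) = (9236/23680 - 6016/1269) + (19*(-62) - 28) = (9236*(1/23680) - 6016*1/1269) + (-1178 - 28) = (2309/5920 - 128/27) - 1206 = -695417/159840 - 1206 = -193462457/159840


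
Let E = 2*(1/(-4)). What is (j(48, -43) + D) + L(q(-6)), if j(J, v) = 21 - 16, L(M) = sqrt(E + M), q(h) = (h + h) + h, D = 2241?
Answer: 2246 + I*sqrt(74)/2 ≈ 2246.0 + 4.3012*I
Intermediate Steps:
E = -1/2 (E = 2*(1*(-1/4)) = 2*(-1/4) = -1/2 ≈ -0.50000)
q(h) = 3*h (q(h) = 2*h + h = 3*h)
L(M) = sqrt(-1/2 + M)
j(J, v) = 5
(j(48, -43) + D) + L(q(-6)) = (5 + 2241) + sqrt(-2 + 4*(3*(-6)))/2 = 2246 + sqrt(-2 + 4*(-18))/2 = 2246 + sqrt(-2 - 72)/2 = 2246 + sqrt(-74)/2 = 2246 + (I*sqrt(74))/2 = 2246 + I*sqrt(74)/2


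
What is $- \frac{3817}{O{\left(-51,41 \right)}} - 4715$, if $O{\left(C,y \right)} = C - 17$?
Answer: $- \frac{316803}{68} \approx -4658.9$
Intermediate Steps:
$O{\left(C,y \right)} = -17 + C$
$- \frac{3817}{O{\left(-51,41 \right)}} - 4715 = - \frac{3817}{-17 - 51} - 4715 = - \frac{3817}{-68} - 4715 = \left(-3817\right) \left(- \frac{1}{68}\right) - 4715 = \frac{3817}{68} - 4715 = - \frac{316803}{68}$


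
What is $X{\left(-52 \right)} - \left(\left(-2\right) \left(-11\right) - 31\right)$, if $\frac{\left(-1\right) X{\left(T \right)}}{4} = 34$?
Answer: $-127$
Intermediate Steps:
$X{\left(T \right)} = -136$ ($X{\left(T \right)} = \left(-4\right) 34 = -136$)
$X{\left(-52 \right)} - \left(\left(-2\right) \left(-11\right) - 31\right) = -136 - \left(\left(-2\right) \left(-11\right) - 31\right) = -136 - \left(22 - 31\right) = -136 - -9 = -136 + 9 = -127$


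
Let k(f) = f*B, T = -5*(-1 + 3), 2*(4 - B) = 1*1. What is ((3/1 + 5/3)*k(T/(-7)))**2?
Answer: 4900/9 ≈ 544.44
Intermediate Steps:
B = 7/2 (B = 4 - 1/2 = 7/2 ≈ 3.5000)
T = -10 (T = -5*2 = -10)
k(f) = 7*f/2 (k(f) = f*(7/2) = 7*f/2)
((3/1 + 5/3)*k(T/(-7)))**2 = ((3/1 + 5/3)*(7*(-10/(-7))/2))**2 = ((3*1 + 5*(1/3))*(7*(-10*(-1/7))/2))**2 = ((3 + 5/3)*((7/2)*(10/7)))**2 = ((14/3)*5)**2 = (70/3)**2 = 4900/9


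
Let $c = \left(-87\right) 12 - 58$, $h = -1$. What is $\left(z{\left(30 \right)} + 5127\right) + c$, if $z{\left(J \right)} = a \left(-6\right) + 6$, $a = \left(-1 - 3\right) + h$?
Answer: $4061$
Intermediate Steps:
$a = -5$ ($a = \left(-1 - 3\right) - 1 = -4 - 1 = -5$)
$z{\left(J \right)} = 36$ ($z{\left(J \right)} = \left(-5\right) \left(-6\right) + 6 = 30 + 6 = 36$)
$c = -1102$ ($c = -1044 - 58 = -1102$)
$\left(z{\left(30 \right)} + 5127\right) + c = \left(36 + 5127\right) - 1102 = 5163 - 1102 = 4061$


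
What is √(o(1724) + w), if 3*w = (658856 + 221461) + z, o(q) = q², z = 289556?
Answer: √30259203/3 ≈ 1833.6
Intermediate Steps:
w = 1169873/3 (w = ((658856 + 221461) + 289556)/3 = (880317 + 289556)/3 = (⅓)*1169873 = 1169873/3 ≈ 3.8996e+5)
√(o(1724) + w) = √(1724² + 1169873/3) = √(2972176 + 1169873/3) = √(10086401/3) = √30259203/3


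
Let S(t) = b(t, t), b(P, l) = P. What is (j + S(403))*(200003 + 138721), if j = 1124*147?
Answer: 56103194844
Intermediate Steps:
S(t) = t
j = 165228
(j + S(403))*(200003 + 138721) = (165228 + 403)*(200003 + 138721) = 165631*338724 = 56103194844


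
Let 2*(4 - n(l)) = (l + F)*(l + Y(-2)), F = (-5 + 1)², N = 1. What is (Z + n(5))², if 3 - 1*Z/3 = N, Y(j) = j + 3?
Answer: 2809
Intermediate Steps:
Y(j) = 3 + j
F = 16 (F = (-4)² = 16)
n(l) = 4 - (1 + l)*(16 + l)/2 (n(l) = 4 - (l + 16)*(l + (3 - 2))/2 = 4 - (16 + l)*(l + 1)/2 = 4 - (16 + l)*(1 + l)/2 = 4 - (1 + l)*(16 + l)/2)
Z = 6 (Z = 9 - 3*1 = 9 - 3 = 6)
(Z + n(5))² = (6 + (-4 - 17/2*5 - ½*5²))² = (6 + (-4 - 85/2 - ½*25))² = (6 + (-4 - 85/2 - 25/2))² = (6 - 59)² = (-53)² = 2809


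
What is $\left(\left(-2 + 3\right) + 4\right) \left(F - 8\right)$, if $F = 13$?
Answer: $25$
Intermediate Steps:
$\left(\left(-2 + 3\right) + 4\right) \left(F - 8\right) = \left(\left(-2 + 3\right) + 4\right) \left(13 - 8\right) = \left(1 + 4\right) 5 = 5 \cdot 5 = 25$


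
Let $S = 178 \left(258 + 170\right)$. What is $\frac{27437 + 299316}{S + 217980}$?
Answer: $\frac{326753}{294164} \approx 1.1108$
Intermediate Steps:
$S = 76184$ ($S = 178 \cdot 428 = 76184$)
$\frac{27437 + 299316}{S + 217980} = \frac{27437 + 299316}{76184 + 217980} = \frac{326753}{294164}$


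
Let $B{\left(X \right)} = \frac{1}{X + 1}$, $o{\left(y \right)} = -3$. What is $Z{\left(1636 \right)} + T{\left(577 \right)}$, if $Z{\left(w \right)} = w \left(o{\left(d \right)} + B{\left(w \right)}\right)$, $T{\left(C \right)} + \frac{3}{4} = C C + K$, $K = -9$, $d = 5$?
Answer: $\frac{2147824209}{6548} \approx 3.2801 \cdot 10^{5}$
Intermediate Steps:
$T{\left(C \right)} = - \frac{39}{4} + C^{2}$ ($T{\left(C \right)} = - \frac{3}{4} + \left(C C - 9\right) = - \frac{3}{4} + \left(C^{2} - 9\right) = - \frac{3}{4} + \left(-9 + C^{2}\right) = - \frac{39}{4} + C^{2}$)
$B{\left(X \right)} = \frac{1}{1 + X}$
$Z{\left(w \right)} = w \left(-3 + \frac{1}{1 + w}\right)$
$Z{\left(1636 \right)} + T{\left(577 \right)} = \left(-1\right) 1636 \frac{1}{1 + 1636} \left(2 + 3 \cdot 1636\right) - \left(\frac{39}{4} - 577^{2}\right) = \left(-1\right) 1636 \cdot \frac{1}{1637} \left(2 + 4908\right) + \left(- \frac{39}{4} + 332929\right) = \left(-1\right) 1636 \cdot \frac{1}{1637} \cdot 4910 + \frac{1331677}{4} = - \frac{8032760}{1637} + \frac{1331677}{4} = \frac{2147824209}{6548}$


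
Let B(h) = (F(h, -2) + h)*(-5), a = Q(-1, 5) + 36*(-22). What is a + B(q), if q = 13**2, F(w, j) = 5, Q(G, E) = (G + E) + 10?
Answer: -1648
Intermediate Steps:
Q(G, E) = 10 + E + G (Q(G, E) = (E + G) + 10 = 10 + E + G)
q = 169
a = -778 (a = (10 + 5 - 1) + 36*(-22) = 14 - 792 = -778)
B(h) = -25 - 5*h (B(h) = (5 + h)*(-5) = -25 - 5*h)
a + B(q) = -778 + (-25 - 5*169) = -778 + (-25 - 845) = -778 - 870 = -1648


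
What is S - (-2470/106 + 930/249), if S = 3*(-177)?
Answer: -2249794/4399 ≈ -511.43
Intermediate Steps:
S = -531
S - (-2470/106 + 930/249) = -531 - (-2470/106 + 930/249) = -531 - (-2470*1/106 + 930*(1/249)) = -531 - (-1235/53 + 310/83) = -531 - 1*(-86075/4399) = -531 + 86075/4399 = -2249794/4399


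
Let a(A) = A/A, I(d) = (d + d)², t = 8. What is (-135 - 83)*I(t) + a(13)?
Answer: -55807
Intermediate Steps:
I(d) = 4*d² (I(d) = (2*d)² = 4*d²)
a(A) = 1
(-135 - 83)*I(t) + a(13) = (-135 - 83)*(4*8²) + 1 = -872*64 + 1 = -218*256 + 1 = -55808 + 1 = -55807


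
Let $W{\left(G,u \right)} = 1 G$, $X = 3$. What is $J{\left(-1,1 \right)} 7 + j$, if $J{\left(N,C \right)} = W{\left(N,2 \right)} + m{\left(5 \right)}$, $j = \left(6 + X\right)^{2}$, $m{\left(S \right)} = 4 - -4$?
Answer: $130$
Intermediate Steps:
$m{\left(S \right)} = 8$ ($m{\left(S \right)} = 4 + 4 = 8$)
$W{\left(G,u \right)} = G$
$j = 81$ ($j = \left(6 + 3\right)^{2} = 9^{2} = 81$)
$J{\left(N,C \right)} = 8 + N$ ($J{\left(N,C \right)} = N + 8 = 8 + N$)
$J{\left(-1,1 \right)} 7 + j = \left(8 - 1\right) 7 + 81 = 7 \cdot 7 + 81 = 49 + 81 = 130$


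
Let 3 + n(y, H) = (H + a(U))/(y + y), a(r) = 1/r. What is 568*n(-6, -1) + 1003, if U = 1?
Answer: -701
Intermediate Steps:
n(y, H) = -3 + (1 + H)/(2*y) (n(y, H) = -3 + (H + 1/1)/(y + y) = -3 + (H + 1)/((2*y)) = -3 + (1 + H)*(1/(2*y)) = -3 + (1 + H)/(2*y))
568*n(-6, -1) + 1003 = 568*((1/2)*(1 - 1 - 6*(-6))/(-6)) + 1003 = 568*((1/2)*(-1/6)*(1 - 1 + 36)) + 1003 = 568*((1/2)*(-1/6)*36) + 1003 = 568*(-3) + 1003 = -1704 + 1003 = -701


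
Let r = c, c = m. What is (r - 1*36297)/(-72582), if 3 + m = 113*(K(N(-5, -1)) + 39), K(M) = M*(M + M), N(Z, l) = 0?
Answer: 10631/24194 ≈ 0.43941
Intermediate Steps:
K(M) = 2*M² (K(M) = M*(2*M) = 2*M²)
m = 4404 (m = -3 + 113*(2*0² + 39) = -3 + 113*(2*0 + 39) = -3 + 113*(0 + 39) = -3 + 113*39 = -3 + 4407 = 4404)
c = 4404
r = 4404
(r - 1*36297)/(-72582) = (4404 - 1*36297)/(-72582) = (4404 - 36297)*(-1/72582) = -31893*(-1/72582) = 10631/24194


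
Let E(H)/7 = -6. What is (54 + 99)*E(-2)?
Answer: -6426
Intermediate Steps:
E(H) = -42 (E(H) = 7*(-6) = -42)
(54 + 99)*E(-2) = (54 + 99)*(-42) = 153*(-42) = -6426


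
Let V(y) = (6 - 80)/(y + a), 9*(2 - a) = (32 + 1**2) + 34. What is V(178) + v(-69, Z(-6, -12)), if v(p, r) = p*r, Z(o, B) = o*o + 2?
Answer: -4072632/1553 ≈ -2622.4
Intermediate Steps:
Z(o, B) = 2 + o**2 (Z(o, B) = o**2 + 2 = 2 + o**2)
a = -49/9 (a = 2 - ((32 + 1**2) + 34)/9 = 2 - ((32 + 1) + 34)/9 = 2 - (33 + 34)/9 = 2 - 1/9*67 = 2 - 67/9 = -49/9 ≈ -5.4444)
V(y) = -74/(-49/9 + y) (V(y) = (6 - 80)/(y - 49/9) = -74/(-49/9 + y))
V(178) + v(-69, Z(-6, -12)) = -666/(-49 + 9*178) - 69*(2 + (-6)**2) = -666/(-49 + 1602) - 69*(2 + 36) = -666/1553 - 69*38 = -666*1/1553 - 2622 = -666/1553 - 2622 = -4072632/1553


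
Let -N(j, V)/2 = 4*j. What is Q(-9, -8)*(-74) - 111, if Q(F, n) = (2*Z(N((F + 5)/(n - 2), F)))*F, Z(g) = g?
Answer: -21867/5 ≈ -4373.4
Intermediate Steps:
N(j, V) = -8*j
Q(F, n) = -16*F*(5 + F)/(-2 + n) (Q(F, n) = (2*(-8*(F + 5)/(n - 2)))*F = (2*(-8*(5 + F)/(-2 + n)))*F = (-16*(5 + F)/(-2 + n))*F = -16*F*(5 + F)/(-2 + n))
Q(-9, -8)*(-74) - 111 = (16*(-9)*(-5 - 1*(-9))/(-2 - 8))*(-74) - 111 = (16*(-9)*(-5 + 9)/(-10))*(-74) - 111 = (16*(-9)*(-1/10)*4)*(-74) - 111 = (288/5)*(-74) - 111 = -21312/5 - 111 = -21867/5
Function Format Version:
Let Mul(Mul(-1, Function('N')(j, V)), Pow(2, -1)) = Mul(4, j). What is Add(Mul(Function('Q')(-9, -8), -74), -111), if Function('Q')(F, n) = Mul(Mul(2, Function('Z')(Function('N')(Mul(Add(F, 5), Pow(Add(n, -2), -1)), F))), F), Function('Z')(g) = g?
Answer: Rational(-21867, 5) ≈ -4373.4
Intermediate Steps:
Function('N')(j, V) = Mul(-8, j) (Function('N')(j, V) = Mul(-2, Mul(4, j)) = Mul(-8, j))
Function('Q')(F, n) = Mul(-16, F, Pow(Add(-2, n), -1), Add(5, F)) (Function('Q')(F, n) = Mul(Mul(2, Mul(-8, Mul(Add(F, 5), Pow(Add(n, -2), -1)))), F) = Mul(Mul(2, Mul(-8, Mul(Add(5, F), Pow(Add(-2, n), -1)))), F) = Mul(Mul(2, Mul(-8, Mul(Pow(Add(-2, n), -1), Add(5, F)))), F) = Mul(Mul(2, Mul(-8, Pow(Add(-2, n), -1), Add(5, F))), F) = Mul(Mul(-16, Pow(Add(-2, n), -1), Add(5, F)), F) = Mul(-16, F, Pow(Add(-2, n), -1), Add(5, F)))
Add(Mul(Function('Q')(-9, -8), -74), -111) = Add(Mul(Mul(16, -9, Pow(Add(-2, -8), -1), Add(-5, Mul(-1, -9))), -74), -111) = Add(Mul(Mul(16, -9, Pow(-10, -1), Add(-5, 9)), -74), -111) = Add(Mul(Mul(16, -9, Rational(-1, 10), 4), -74), -111) = Add(Mul(Rational(288, 5), -74), -111) = Add(Rational(-21312, 5), -111) = Rational(-21867, 5)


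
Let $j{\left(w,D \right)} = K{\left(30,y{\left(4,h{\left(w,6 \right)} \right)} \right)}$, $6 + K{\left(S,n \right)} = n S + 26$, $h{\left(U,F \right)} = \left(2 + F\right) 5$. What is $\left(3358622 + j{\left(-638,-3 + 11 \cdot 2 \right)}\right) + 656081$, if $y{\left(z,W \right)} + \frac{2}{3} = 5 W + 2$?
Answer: $4020763$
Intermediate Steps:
$h{\left(U,F \right)} = 10 + 5 F$
$y{\left(z,W \right)} = \frac{4}{3} + 5 W$ ($y{\left(z,W \right)} = - \frac{2}{3} + \left(5 W + 2\right) = - \frac{2}{3} + \left(2 + 5 W\right) = \frac{4}{3} + 5 W$)
$K{\left(S,n \right)} = 20 + S n$ ($K{\left(S,n \right)} = -6 + \left(n S + 26\right) = -6 + \left(S n + 26\right) = -6 + \left(26 + S n\right) = 20 + S n$)
$j{\left(w,D \right)} = 6060$ ($j{\left(w,D \right)} = 20 + 30 \left(\frac{4}{3} + 5 \left(10 + 5 \cdot 6\right)\right) = 20 + 30 \left(\frac{4}{3} + 5 \left(10 + 30\right)\right) = 20 + 30 \left(\frac{4}{3} + 5 \cdot 40\right) = 20 + 30 \left(\frac{4}{3} + 200\right) = 20 + 30 \cdot \frac{604}{3} = 20 + 6040 = 6060$)
$\left(3358622 + j{\left(-638,-3 + 11 \cdot 2 \right)}\right) + 656081 = \left(3358622 + 6060\right) + 656081 = 3364682 + 656081 = 4020763$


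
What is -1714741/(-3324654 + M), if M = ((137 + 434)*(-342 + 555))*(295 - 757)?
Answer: 1714741/59514480 ≈ 0.028812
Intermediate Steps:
M = -56189826 (M = (571*213)*(-462) = 121623*(-462) = -56189826)
-1714741/(-3324654 + M) = -1714741/(-3324654 - 56189826) = -1714741/(-59514480) = -1714741*(-1/59514480) = 1714741/59514480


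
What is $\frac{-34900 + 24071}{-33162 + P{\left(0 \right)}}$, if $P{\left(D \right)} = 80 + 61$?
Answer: $\frac{10829}{33021} \approx 0.32794$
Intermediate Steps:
$P{\left(D \right)} = 141$
$\frac{-34900 + 24071}{-33162 + P{\left(0 \right)}} = \frac{-34900 + 24071}{-33162 + 141} = - \frac{10829}{-33021} = \left(-10829\right) \left(- \frac{1}{33021}\right) = \frac{10829}{33021}$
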